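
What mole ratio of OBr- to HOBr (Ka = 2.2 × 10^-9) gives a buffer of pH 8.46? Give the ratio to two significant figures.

ratio = 0.63

pKa = -log(2.2 × 10^-9) = 8.658
pH = pKa + log(r) ⇒ log(r) = 8.46 − 8.658 = -0.198
r = [OBr-]/[HOBr] = 10^(-0.198) = 0.634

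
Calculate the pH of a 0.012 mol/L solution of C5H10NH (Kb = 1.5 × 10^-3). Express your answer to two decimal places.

pH = 11.55

C5H10NH + H2O ⇌ C5H10NH2+ + OH-
Let x = [OH-] at equilibrium. Kb = x²/(0.012 − x).
The 5% rule fails; solving x² + Kb·x − Kb·C₀ = 0 exactly:
x = (−Kb + √(Kb² + 4·Kb·C₀))/2 = 3.56 × 10^-3 M
pOH = −log(3.56 × 10^-3) = 2.45; pH = 14.00 − 2.45 = 11.55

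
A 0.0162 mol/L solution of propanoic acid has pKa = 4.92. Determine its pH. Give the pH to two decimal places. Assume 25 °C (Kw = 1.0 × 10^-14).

pH = 3.36

CH3CH2COOH ⇌ CH3CH2COO- + H+
Ka = 10^(−4.92) = 1.20 × 10^-5
Ka = [H+]²/(0.0162 − [H+]) = 1.20 × 10^-5
Since Ka ≪ C₀, [H+] ≈ √(Ka·C₀) = 4.41 × 10^-4 M.
Check: 2.7% ionized — well under 5%, approximation valid.
pH = −log[H+] = −log(4.41 × 10^-4) = 3.36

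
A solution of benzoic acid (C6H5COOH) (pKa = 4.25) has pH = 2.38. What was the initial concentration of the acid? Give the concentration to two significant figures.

C₀ = 3.1 × 10^-1 M

[H+] = 10^(-2.38) = 4.17 × 10^-3 M = x
Ka = 10^(−4.25) = 5.62 × 10^-5
Ka = x²/(C₀ − x) ⇒ C₀ = x + x²/Ka
C₀ = 4.17 × 10^-3 + (4.17 × 10^-3)²/(5.62 × 10^-5) = 3.14 × 10^-1 M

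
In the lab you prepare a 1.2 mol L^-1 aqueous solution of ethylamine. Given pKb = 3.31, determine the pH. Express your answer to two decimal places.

pH = 12.38

C2H5NH2 + H2O ⇌ C2H5NH3+ + OH-
Kb = 10^(−3.31) = 4.90 × 10^-4
From the ICE table, Kb = x²/(1.2 − x) = 4.90 × 10^-4.
Neglecting x in the denominator: x = √(4.90 × 10^-4 × 1.2) = 2.42 × 10^-2 M
(x/C₀ = 2% < 5%, so the approximation holds.)
pOH = 1.62, so pH = 14.00 − pOH = 12.38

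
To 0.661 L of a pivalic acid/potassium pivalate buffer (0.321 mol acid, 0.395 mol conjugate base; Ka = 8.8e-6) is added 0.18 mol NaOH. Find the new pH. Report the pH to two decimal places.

OH- converts (CH3)3CCOOH to (CH3)3CCOO-: (CH3)3CCOOH → 0.141 mol, (CH3)3CCOO- → 0.575 mol.
pKa = −log(8.8 × 10^-6) = 5.056
Henderson–Hasselbalch with mole ratio 0.575/0.141: pH = 5.056 + (+0.610)

pH = 5.67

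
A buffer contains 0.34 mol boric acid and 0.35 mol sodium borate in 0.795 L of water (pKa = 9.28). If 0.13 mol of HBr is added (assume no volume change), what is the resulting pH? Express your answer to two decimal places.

Added H+ converts B(OH)4- to B(OH)3: B(OH)3 → 0.47 mol, B(OH)4- → 0.22 mol.
Henderson–Hasselbalch with mole ratio 0.22/0.47: pH = 9.28 + (-0.330)

pH = 8.95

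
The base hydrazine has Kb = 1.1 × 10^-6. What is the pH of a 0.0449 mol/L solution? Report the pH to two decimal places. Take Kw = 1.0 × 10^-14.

pH = 10.35

N2H4 + H2O ⇌ N2H5+ + OH-
From the ICE table, Kb = [OH-]²/(0.0449 − [OH-]) = 1.1 × 10^-6.
Neglecting [OH-] in the denominator: [OH-] = √(1.1 × 10^-6 × 0.0449) = 2.22 × 10^-4 M
Check: 0.49% ionized — well under 5%, approximation valid.
pOH = 3.65, so pH = 14.00 − pOH = 10.35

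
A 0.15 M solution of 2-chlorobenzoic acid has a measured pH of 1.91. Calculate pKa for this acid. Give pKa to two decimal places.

[H+] = 10^(-1.91) = 1.23 × 10^-2 M
At equilibrium [HA] = 0.15 − 1.23 × 10^-2 = 1.38 × 10^-1 M
Ka = [H+][A-]/[HA] = (1.23 × 10^-2)² / 1.38 × 10^-1 = 1.10 × 10^-3
pKa = -log(1.10 × 10^-3) = 2.96

pKa = 2.96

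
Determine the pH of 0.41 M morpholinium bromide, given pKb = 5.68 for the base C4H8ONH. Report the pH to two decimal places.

pH = 4.35

C4H8ONH2+ is the conjugate acid of the weak base C4H8ONH.
Kb = 10^(−5.68) = 2.09 × 10^-6
Ka = Kw/Kb = 1.0×10^-14 / 2.09 × 10^-6 = 4.78 × 10^-9
Ka = x²/(0.41 − x) = 4.78 × 10^-9
Assume x ≪ 0.41: x ≈ √(4.78 × 10^-9 × 0.41) = 4.43 × 10^-5 M
pH = −log[H+] = −log(4.43 × 10^-5) = 4.35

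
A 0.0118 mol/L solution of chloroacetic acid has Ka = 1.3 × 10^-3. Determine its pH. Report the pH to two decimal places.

pH = 2.48

ClCH2COOH ⇌ ClCH2COO- + H+
From the ICE table, Ka = [H+]²/(0.0118 − [H+]) = 1.3 × 10^-3.
The 5% rule fails; solving [H+]² + Ka·[H+] − Ka·C₀ = 0 exactly:
[H+] = [−0.0013 + √(0.0013² + 6.14e-05)]/2 = 3.32 × 10^-3 M
pH = −log(3.32 × 10^-3) = 2.48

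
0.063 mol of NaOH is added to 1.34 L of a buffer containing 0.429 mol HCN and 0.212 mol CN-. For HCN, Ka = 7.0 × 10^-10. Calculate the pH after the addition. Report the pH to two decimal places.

pH = 9.03

OH- converts HCN to CN-: HCN → 0.366 mol, CN- → 0.275 mol.
pKa = −log(7.0 × 10^-10) = 9.155
pH = pKa + log([A⁻]/[HA]) = 9.155 + log(0.275/0.366) = 9.155 -0.124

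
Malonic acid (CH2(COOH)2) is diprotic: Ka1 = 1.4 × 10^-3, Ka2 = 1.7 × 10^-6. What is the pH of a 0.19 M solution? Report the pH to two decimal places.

Since Ka1 ≫ Ka2, the first ionization dominates [H+].
Ka1 = x²/(0.19 − x) = 1.4 × 10^-3
Solving the quadratic: x = (−Ka1 + √(Ka1² + 4·Ka1·C₀))/2 = 1.56 × 10^-2 M
pH = −log(1.56 × 10^-2) = 1.81

pH = 1.81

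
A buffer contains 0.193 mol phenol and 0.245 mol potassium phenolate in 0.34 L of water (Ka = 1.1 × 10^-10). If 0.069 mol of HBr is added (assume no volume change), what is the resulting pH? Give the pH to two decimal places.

Added H+ converts C6H5O- to C6H5OH: C6H5OH → 0.262 mol, C6H5O- → 0.176 mol.
pKa = −log(1.1 × 10^-10) = 9.959
pH = pKa + log(n_C6H5O-/n_C6H5OH) = 9.959 + log(0.176/0.262) = 9.959 + (-0.173)

pH = 9.79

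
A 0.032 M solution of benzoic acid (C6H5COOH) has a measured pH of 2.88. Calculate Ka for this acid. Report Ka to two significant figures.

Ka = 5.7 × 10^-5

[H+] = 10^(-2.88) = 1.32 × 10^-3 M
At equilibrium [HA] = 0.032 − 1.32 × 10^-3 = 3.07 × 10^-2 M
Ka = [H+][A-]/[HA] = (1.32 × 10^-3)² / 3.07 × 10^-2 = 5.7 × 10^-5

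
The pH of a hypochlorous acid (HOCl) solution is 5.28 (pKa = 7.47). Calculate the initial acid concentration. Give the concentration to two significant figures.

C₀ = 8.2 × 10^-4 M

[H+] = 10^(-5.28) = 5.25 × 10^-6 M = x
Ka = 10^(−7.47) = 3.39 × 10^-8
Ka = x²/(C₀ − x) ⇒ C₀ = x + x²/Ka
C₀ = 5.25 × 10^-6 + (5.25 × 10^-6)²/(3.39 × 10^-8) = 8.18 × 10^-4 M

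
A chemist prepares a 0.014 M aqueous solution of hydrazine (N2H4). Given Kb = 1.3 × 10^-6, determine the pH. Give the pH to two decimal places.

pH = 10.13

N2H4 + H2O ⇌ N2H5+ + OH-
From the ICE table, Kb = [OH-]²/(0.014 − [OH-]) = 1.3 × 10^-6.
Since Kb ≪ C₀, [OH-] ≈ √(Kb·C₀) = 1.35 × 10^-4 M.
([OH-]/C₀ = 0.96% < 5%, so the approximation holds.)
pOH = −log(1.35 × 10^-4) = 3.87; pH = 14.00 − 3.87 = 10.13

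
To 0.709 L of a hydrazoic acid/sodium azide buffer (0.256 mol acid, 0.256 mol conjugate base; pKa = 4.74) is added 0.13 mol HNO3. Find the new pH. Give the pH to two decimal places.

pH = 4.25

After neutralization: n(HN3) = 0.386 mol, n(N3-) = 0.126 mol.
Henderson–Hasselbalch with mole ratio 0.126/0.386: pH = 4.74 + (-0.486)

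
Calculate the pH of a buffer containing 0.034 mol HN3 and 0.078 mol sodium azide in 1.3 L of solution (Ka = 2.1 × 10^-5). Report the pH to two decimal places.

pKa = −log(2.1 × 10^-5) = 4.678
pH = pKa + log([A⁻]/[HA]) = 4.678 + log(0.078/0.034)
pH = 4.678 + (+0.361) = 5.04

pH = 5.04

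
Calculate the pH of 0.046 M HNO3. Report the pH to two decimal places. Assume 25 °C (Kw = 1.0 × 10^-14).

pH = 1.34

HNO3 is a strong acid and dissociates completely, so [H+] = 0.046 M.
pH = -log(0.046) = 1.34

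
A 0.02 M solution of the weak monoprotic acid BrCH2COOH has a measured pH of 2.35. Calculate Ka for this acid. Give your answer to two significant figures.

[H+] = 10^(-2.35) = 4.47 × 10^-3 M
At equilibrium [HA] = 0.02 − 4.47 × 10^-3 = 1.55 × 10^-2 M
Ka = [H+][A-]/[HA] = (4.47 × 10^-3)² / 1.55 × 10^-2 = 1.3 × 10^-3

Ka = 1.3 × 10^-3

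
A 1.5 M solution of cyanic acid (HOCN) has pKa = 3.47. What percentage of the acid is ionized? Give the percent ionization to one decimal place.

1.5%

HOCN ⇌ OCN- + H+; let x = [H+] at equilibrium.
Ka = 10^(−3.47) = 3.39 × 10^-4
x ≈ √(Ka·C₀) = √(3.39 × 10^-4 × 1.5) = 2.25 × 10^-2 M
Fraction ionized = 2.25 × 10^-2 / 1.5 = 0.0150 → 1.5%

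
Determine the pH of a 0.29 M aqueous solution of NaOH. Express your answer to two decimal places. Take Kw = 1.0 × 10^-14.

pH = 13.46

NaOH is a strong base; [OH-] = 0.29 M.
pOH = -log(0.29) = 0.54
pH = 14.00 - 0.54 = 13.46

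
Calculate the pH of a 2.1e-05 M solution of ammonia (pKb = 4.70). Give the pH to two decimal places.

pH = 9.11

NH3 + H2O ⇌ NH4+ + OH-
Kb = 10^(−4.70) = 2.00 × 10^-5
Let x = [OH-] at equilibrium. Kb = x²/(2.1e-05 − x).
Here C₀/Kb ≈ 1.05, so the small-x approximation fails. Use the quadratic:
x = (−Kb + √(Kb² + 4·Kb·C₀))/2 = 1.28 × 10^-5 M
pOH = −log(1.28 × 10^-5) = 4.89; pH = 14.00 − 4.89 = 9.11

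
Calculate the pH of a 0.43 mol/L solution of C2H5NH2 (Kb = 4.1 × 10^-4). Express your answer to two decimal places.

C2H5NH2 + H2O ⇌ C2H5NH3+ + OH-
Kb = x²/(0.43 − x) = 4.1 × 10^-4
Assume x ≪ 0.43: x ≈ √(4.1 × 10^-4 × 0.43) = 1.33 × 10^-2 M
pOH = −log(1.33 × 10^-2) = 1.88; pH = 14.00 − 1.88 = 12.12

pH = 12.12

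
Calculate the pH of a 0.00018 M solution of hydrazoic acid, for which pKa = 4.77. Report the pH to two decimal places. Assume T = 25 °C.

HN3 ⇌ N3- + H+
Ka = 10^(−4.77) = 1.70 × 10^-5
Ka = [H+]²/(0.00018 − [H+]) = 1.70 × 10^-5
[H+] is not negligible relative to C₀; solve [H+]² + 1.7e-05·[H+] − 3.06e-09 = 0.
[H+] = [−1.7e-05 + √(1.7e-05² + 1.22e-08)]/2 = 4.75 × 10^-5 M
pH = −log(4.75 × 10^-5) = 4.32

pH = 4.32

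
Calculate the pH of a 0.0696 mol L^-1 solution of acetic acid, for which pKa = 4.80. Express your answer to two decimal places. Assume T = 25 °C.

pH = 2.98

CH3COOH ⇌ CH3COO- + H+
Ka = 10^(−4.80) = 1.58 × 10^-5
Ka = [H+]²/(0.0696 − [H+]) = 1.58 × 10^-5
Since Ka ≪ C₀, [H+] ≈ √(Ka·C₀) = 1.05 × 10^-3 M.
Check: 1.5% ionized — well under 5%, approximation valid.
pH = −log[H+] = −log(1.05 × 10^-3) = 2.98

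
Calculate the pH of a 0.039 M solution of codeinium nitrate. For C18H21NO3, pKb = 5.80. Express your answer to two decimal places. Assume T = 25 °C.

C18H22NO3+ is the conjugate acid of the weak base C18H21NO3.
Kb = 10^(−5.80) = 1.58 × 10^-6
Ka = Kw/Kb = 1.0×10^-14 / 1.58 × 10^-6 = 6.33 × 10^-9
Ka = [H+]²/(0.039 − [H+]) = 6.33 × 10^-9
Since Ka ≪ C₀, [H+] ≈ √(Ka·C₀) = 1.57 × 10^-5 M.
([H+]/C₀ = 0.04% < 5%, so the approximation holds.)
pH = −log(1.57 × 10^-5) = 4.80

pH = 4.80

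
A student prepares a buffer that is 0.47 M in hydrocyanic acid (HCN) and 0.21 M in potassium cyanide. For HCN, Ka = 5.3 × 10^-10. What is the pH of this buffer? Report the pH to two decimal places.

pKa = −log(5.3 × 10^-10) = 9.276
Henderson–Hasselbalch: pH = pKa + log([CN-]/[HCN]) = 9.276 + log(0.21/0.47)
pH = 9.276 + (-0.350) = 8.93

pH = 8.93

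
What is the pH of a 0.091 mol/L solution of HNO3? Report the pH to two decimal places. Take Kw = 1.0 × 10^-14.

HNO3 is a strong acid and dissociates completely, so [H+] = 0.091 M.
pH = -log(0.091) = 1.04

pH = 1.04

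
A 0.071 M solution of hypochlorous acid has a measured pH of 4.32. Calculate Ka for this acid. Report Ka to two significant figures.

[H+] = 10^(-4.32) = 4.79 × 10^-5 M
At equilibrium [HA] = 0.071 − 4.79 × 10^-5 = 7.10 × 10^-2 M
Ka = [H+][A-]/[HA] = (4.79 × 10^-5)² / 7.10 × 10^-2 = 3.2 × 10^-8

Ka = 3.2 × 10^-8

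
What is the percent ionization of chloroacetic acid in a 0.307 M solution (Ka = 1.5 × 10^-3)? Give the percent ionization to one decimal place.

6.7%

ClCH2COOH ⇌ ClCH2COO- + H+; let x = [H+] at equilibrium.
Ka = x²/(C₀ − x); solving the quadratic gives x = 2.07 × 10^-2 M.
Fraction ionized = 2.07 × 10^-2 / 0.307 = 0.0674 → 6.7%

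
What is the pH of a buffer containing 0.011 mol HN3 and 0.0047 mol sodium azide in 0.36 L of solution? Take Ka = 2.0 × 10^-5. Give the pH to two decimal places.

pKa = −log(2.0 × 10^-5) = 4.699
Using pH = pKa + log([base]/[acid]) with [base]/[acid] = 0.0047/0.011:
pH = 4.699 + (-0.369) = 4.33

pH = 4.33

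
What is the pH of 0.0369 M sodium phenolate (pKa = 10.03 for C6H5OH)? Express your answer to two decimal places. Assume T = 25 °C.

pH = 11.29

C6H5O- is the conjugate base of the weak acid C6H5OH.
Ka = 10^(−10.03) = 9.33 × 10^-11
Kb = Kw/Ka = 1.0×10^-14 / 9.33 × 10^-11 = 1.07 × 10^-4
Kb = x²/(0.0369 − x) = 1.07 × 10^-4
Here C₀/Kb ≈ 345, so the small-x approximation fails. Use the quadratic:
x = (−Kb + √(Kb² + 4·Kb·C₀))/2 = 1.93 × 10^-3 M
pOH = 2.71, so pH = 14.00 − pOH = 11.29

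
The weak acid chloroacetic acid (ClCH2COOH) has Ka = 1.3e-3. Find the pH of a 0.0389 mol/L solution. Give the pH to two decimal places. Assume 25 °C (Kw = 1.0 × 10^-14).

pH = 2.19

ClCH2COOH ⇌ ClCH2COO- + H+
From the ICE table, Ka = [H+]²/(0.0389 − [H+]) = 1.3 × 10^-3.
[H+] is not negligible relative to C₀; solve [H+]² + 0.0013·[H+] − 5.06e-05 = 0.
[H+] = [−0.0013 + √(0.0013² + 0.000202)]/2 = 6.49 × 10^-3 M
pH = −log(6.49 × 10^-3) = 2.19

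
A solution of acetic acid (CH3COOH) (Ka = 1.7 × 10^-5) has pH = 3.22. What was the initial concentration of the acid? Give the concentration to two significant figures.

C₀ = 2.2 × 10^-2 M

[H+] = 10^(-3.22) = 6.03 × 10^-4 M = x
Ka = x²/(C₀ − x) ⇒ C₀ = x + x²/Ka
C₀ = 6.03 × 10^-4 + (6.03 × 10^-4)²/(1.7 × 10^-5) = 2.20 × 10^-2 M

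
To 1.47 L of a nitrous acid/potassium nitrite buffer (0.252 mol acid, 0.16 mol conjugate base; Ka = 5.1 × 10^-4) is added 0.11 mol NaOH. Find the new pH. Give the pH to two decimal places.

OH- converts HNO2 to NO2-: HNO2 → 0.142 mol, NO2- → 0.27 mol.
pKa = −log(5.1 × 10^-4) = 3.292
pH = pKa + log([A⁻]/[HA]) = 3.292 + log(0.27/0.142) = 3.292 +0.279

pH = 3.57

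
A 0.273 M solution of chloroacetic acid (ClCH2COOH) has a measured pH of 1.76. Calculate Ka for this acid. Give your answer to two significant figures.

[H+] = 10^(-1.76) = 1.74 × 10^-2 M
At equilibrium [HA] = 0.273 − 1.74 × 10^-2 = 2.56 × 10^-1 M
Ka = [H+][A-]/[HA] = (1.74 × 10^-2)² / 2.56 × 10^-1 = 1.2 × 10^-3

Ka = 1.2 × 10^-3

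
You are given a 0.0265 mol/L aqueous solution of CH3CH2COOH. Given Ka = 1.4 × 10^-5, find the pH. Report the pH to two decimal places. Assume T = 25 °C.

CH3CH2COOH ⇌ CH3CH2COO- + H+
From the ICE table, Ka = x²/(0.0265 − x) = 1.4 × 10^-5.
Neglecting x in the denominator: x = √(1.4 × 10^-5 × 0.0265) = 6.09 × 10^-4 M
pH = −log[H+] = −log(6.09 × 10^-4) = 3.22

pH = 3.22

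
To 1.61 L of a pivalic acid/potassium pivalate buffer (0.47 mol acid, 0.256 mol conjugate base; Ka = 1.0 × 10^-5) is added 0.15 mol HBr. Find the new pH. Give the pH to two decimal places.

pH = 4.23

Added H+ converts (CH3)3CCOO- to (CH3)3CCOOH: (CH3)3CCOOH → 0.62 mol, (CH3)3CCOO- → 0.106 mol.
pKa = −log(1.0 × 10^-5) = 5.000
Henderson–Hasselbalch with mole ratio 0.106/0.62: pH = 5.000 + (-0.767)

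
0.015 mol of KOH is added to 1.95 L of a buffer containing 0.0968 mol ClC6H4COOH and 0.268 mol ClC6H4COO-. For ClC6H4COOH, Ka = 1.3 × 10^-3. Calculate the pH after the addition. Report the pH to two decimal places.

After neutralization: n(ClC6H4COOH) = 0.0818 mol, n(ClC6H4COO-) = 0.283 mol.
pKa = −log(1.3 × 10^-3) = 2.886
pH = pKa + log([A⁻]/[HA]) = 2.886 + log(0.283/0.0818) = 2.886 +0.539

pH = 3.43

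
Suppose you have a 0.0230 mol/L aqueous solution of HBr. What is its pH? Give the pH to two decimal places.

pH = 1.64

HBr is a strong acid and dissociates completely, so [H+] = 0.0230 M.
pH = -log(0.023) = 1.64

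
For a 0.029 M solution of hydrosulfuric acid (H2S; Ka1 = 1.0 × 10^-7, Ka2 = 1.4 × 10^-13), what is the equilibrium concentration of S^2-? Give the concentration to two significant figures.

1.4 × 10^-13 M

First ionization gives [H+] ≈ [HS-] = 5.39 × 10^-5 M.
Second step: Ka2 = [H+][S^2-]/[HS-] ≈ [S^2-] (since [H+] ≈ [HS-]).
So [S^2-] ≈ Ka2.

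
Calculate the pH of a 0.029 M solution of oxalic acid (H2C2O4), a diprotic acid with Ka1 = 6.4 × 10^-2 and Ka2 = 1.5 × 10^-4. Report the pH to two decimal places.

pH = 1.66

Since Ka1 ≫ Ka2, the first ionization dominates [H+].
Ka1 = x²/(0.029 − x) = 6.4 × 10^-2
Solving the quadratic: x = (−Ka1 + √(Ka1² + 4·Ka1·C₀))/2 = 2.17 × 10^-2 M
pH = −log(2.17 × 10^-2) = 1.66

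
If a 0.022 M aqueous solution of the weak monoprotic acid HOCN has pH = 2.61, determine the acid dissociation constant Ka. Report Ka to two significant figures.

[H+] = 10^(-2.61) = 2.45 × 10^-3 M
At equilibrium [HA] = 0.022 − 2.45 × 10^-3 = 1.95 × 10^-2 M
Ka = [H+][A-]/[HA] = (2.45 × 10^-3)² / 1.95 × 10^-2 = 3.1 × 10^-4

Ka = 3.1 × 10^-4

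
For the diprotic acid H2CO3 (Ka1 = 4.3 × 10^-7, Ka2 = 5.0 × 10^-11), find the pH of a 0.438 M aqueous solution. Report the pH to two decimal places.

pH = 3.36

Ka1 ≫ Ka2, so treat the first dissociation as the only significant source of H+.
Ka1 = x²/(0.438 − x) = 4.3 × 10^-7
x ≈ √(4.3 × 10^-7 × 0.438) = 4.34 × 10^-4 M
pH = −log(4.34 × 10^-4) = 3.36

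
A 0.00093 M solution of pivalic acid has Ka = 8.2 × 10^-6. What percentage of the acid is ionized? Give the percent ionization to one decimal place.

9.0%

(CH3)3CCOOH ⇌ (CH3)3CCOO- + H+; let x = [H+] at equilibrium.
Solve x² + 8.2e-06x − 7.63e-09 = 0 → x = 8.33 × 10^-5 M
% ionization = x/C₀ × 100% = 8.33 × 10^-5/0.00093 × 100% = 9.0%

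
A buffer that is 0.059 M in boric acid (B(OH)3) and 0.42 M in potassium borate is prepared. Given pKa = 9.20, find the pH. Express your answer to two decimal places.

pH = 10.05

Using pH = pKa + log([base]/[acid]) with [base]/[acid] = 0.42/0.059:
pH = 9.20 + (+0.852) = 10.05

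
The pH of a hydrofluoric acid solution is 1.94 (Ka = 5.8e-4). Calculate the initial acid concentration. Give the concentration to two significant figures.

C₀ = 2.4 × 10^-1 M

[H+] = 10^(-1.94) = 1.15 × 10^-2 M = x
Ka = x²/(C₀ − x) ⇒ C₀ = x + x²/Ka
C₀ = 1.15 × 10^-2 + (1.15 × 10^-2)²/(5.8 × 10^-4) = 2.40 × 10^-1 M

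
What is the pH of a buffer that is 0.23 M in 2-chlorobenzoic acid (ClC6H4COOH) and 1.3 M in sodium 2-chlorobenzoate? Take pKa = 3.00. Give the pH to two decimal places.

Henderson–Hasselbalch: pH = pKa + log([ClC6H4COO-]/[ClC6H4COOH]) = 3.00 + log(1.3/0.23)
pH = 3.00 + (+0.752) = 3.75

pH = 3.75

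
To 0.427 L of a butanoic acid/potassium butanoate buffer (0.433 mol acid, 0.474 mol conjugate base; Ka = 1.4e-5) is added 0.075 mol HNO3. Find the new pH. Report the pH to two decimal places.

After neutralization: n(CH3(CH2)2COOH) = 0.508 mol, n(CH3(CH2)2COO-) = 0.399 mol.
pKa = −log(1.4 × 10^-5) = 4.854
pH = pKa + log([A⁻]/[HA]) = 4.854 + log(0.399/0.508) = 4.854 -0.105

pH = 4.75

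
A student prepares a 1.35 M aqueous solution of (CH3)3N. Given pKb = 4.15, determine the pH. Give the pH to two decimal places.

(CH3)3N + H2O ⇌ (CH3)3NH+ + OH-
Kb = 10^(−4.15) = 7.08 × 10^-5
Kb = [OH-]²/(1.35 − [OH-]) = 7.08 × 10^-5
Assume [OH-] ≪ 1.35: [OH-] ≈ √(7.08 × 10^-5 × 1.35) = 9.78 × 10^-3 M
Check: 0.72% ionized — well under 5%, approximation valid.
pOH = 2.01, so pH = 14.00 − pOH = 11.99

pH = 11.99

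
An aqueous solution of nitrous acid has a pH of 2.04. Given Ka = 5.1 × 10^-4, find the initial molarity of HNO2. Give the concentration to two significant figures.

[H+] = 10^(-2.04) = 9.12 × 10^-3 M = x
Ka = x²/(C₀ − x) ⇒ C₀ = x + x²/Ka
C₀ = 9.12 × 10^-3 + (9.12 × 10^-3)²/(5.1 × 10^-4) = 1.72 × 10^-1 M

C₀ = 1.7 × 10^-1 M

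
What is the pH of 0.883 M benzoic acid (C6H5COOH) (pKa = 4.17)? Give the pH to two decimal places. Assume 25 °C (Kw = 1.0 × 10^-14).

C6H5COOH ⇌ C6H5COO- + H+
Ka = 10^(−4.17) = 6.76 × 10^-5
Ka = x²/(0.883 − x) = 6.76 × 10^-5
Since Ka ≪ C₀, x ≈ √(Ka·C₀) = 7.73 × 10^-3 M.
(x/C₀ = 0.87% < 5%, so the approximation holds.)
pH = −log[H+] = −log(7.73 × 10^-3) = 2.11

pH = 2.11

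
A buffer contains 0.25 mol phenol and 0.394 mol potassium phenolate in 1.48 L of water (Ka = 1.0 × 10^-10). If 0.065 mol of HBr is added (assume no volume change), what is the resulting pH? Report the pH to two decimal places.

pH = 10.02

Added H+ converts C6H5O- to C6H5OH: C6H5OH → 0.315 mol, C6H5O- → 0.329 mol.
pKa = −log(1.0 × 10^-10) = 10.000
pH = pKa + log([A⁻]/[HA]) = 10.000 + log(0.329/0.315) = 10.000 +0.019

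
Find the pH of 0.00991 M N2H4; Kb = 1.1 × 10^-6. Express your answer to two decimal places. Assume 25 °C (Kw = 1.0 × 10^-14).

pH = 10.02

N2H4 + H2O ⇌ N2H5+ + OH-
Kb = [OH-]²/(0.00991 − [OH-]) = 1.1 × 10^-6
Neglecting [OH-] in the denominator: [OH-] = √(1.1 × 10^-6 × 0.00991) = 1.04 × 10^-4 M
([OH-]/C₀ = 1.1% < 5%, so the approximation holds.)
pOH = 3.98, so pH = 14.00 − pOH = 10.02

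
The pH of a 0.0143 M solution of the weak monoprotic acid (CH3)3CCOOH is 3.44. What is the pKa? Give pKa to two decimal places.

pKa = 5.02

[H+] = 10^(-3.44) = 3.63 × 10^-4 M
At equilibrium [HA] = 0.0143 − 3.63 × 10^-4 = 1.39 × 10^-2 M
Ka = [H+][A-]/[HA] = (3.63 × 10^-4)² / 1.39 × 10^-2 = 9.48 × 10^-6
pKa = -log(9.48 × 10^-6) = 5.02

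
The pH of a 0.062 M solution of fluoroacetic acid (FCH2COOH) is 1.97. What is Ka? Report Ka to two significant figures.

Ka = 2.2 × 10^-3

[H+] = 10^(-1.97) = 1.07 × 10^-2 M
At equilibrium [HA] = 0.062 − 1.07 × 10^-2 = 5.13 × 10^-2 M
Ka = [H+][A-]/[HA] = (1.07 × 10^-2)² / 5.13 × 10^-2 = 2.2 × 10^-3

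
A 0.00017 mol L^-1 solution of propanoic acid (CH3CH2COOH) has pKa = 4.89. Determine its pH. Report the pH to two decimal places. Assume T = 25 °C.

CH3CH2COOH ⇌ CH3CH2COO- + H+
Ka = 10^(−4.89) = 1.29 × 10^-5
From the ICE table, Ka = [H+]²/(0.00017 − [H+]) = 1.29 × 10^-5.
Here C₀/Ka ≈ 13.2, so the small-[H+] approximation fails. Use the quadratic:
[H+] = (−Ka + √(Ka² + 4·Ka·C₀))/2 = 4.08 × 10^-5 M
pH = −log(4.08 × 10^-5) = 4.39

pH = 4.39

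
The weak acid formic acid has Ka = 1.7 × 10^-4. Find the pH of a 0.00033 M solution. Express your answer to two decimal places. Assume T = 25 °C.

pH = 3.78

HCOOH ⇌ HCOO- + H+
From the ICE table, Ka = x²/(0.00033 − x) = 1.7 × 10^-4.
Here C₀/Ka ≈ 1.94, so the small-x approximation fails. Use the quadratic:
x = (−Ka + √(Ka² + 4·Ka·C₀))/2 = 1.67 × 10^-4 M
pH = −log(1.67 × 10^-4) = 3.78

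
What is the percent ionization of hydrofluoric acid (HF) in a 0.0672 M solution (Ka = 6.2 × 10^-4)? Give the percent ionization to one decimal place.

9.2%

HF ⇌ F- + H+; let x = [H+] at equilibrium.
Ka = x²/(C₀ − x); solving the quadratic gives x = 6.15 × 10^-3 M.
Fraction ionized = 6.15 × 10^-3 / 0.0672 = 0.0915 → 9.2%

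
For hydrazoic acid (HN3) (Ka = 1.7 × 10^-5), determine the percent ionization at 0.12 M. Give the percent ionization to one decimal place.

HN3 ⇌ N3- + H+; let x = [H+] at equilibrium.
x ≈ √(Ka·C₀) = √(1.7 × 10^-5 × 0.12) = 1.43 × 10^-3 M
Fraction ionized = 1.43 × 10^-3 / 0.12 = 0.0119 → 1.2%

1.2%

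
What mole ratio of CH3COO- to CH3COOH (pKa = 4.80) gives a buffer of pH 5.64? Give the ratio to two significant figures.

pH = pKa + log(r) ⇒ log(r) = 5.64 − 4.80 = +0.84
r = [CH3COO-]/[CH3COOH] = 10^(+0.84) = 6.92

ratio = 6.9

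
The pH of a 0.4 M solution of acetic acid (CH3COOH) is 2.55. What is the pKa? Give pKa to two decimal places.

[H+] = 10^(-2.55) = 2.82 × 10^-3 M
At equilibrium [HA] = 0.4 − 2.82 × 10^-3 = 3.97 × 10^-1 M
Ka = [H+][A-]/[HA] = (2.82 × 10^-3)² / 3.97 × 10^-1 = 2.00 × 10^-5
pKa = -log(2.00 × 10^-5) = 4.70

pKa = 4.70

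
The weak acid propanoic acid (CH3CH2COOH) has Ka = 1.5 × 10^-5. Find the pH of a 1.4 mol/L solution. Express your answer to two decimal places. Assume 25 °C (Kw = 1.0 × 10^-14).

CH3CH2COOH ⇌ CH3CH2COO- + H+
From the ICE table, Ka = [H+]²/(1.4 − [H+]) = 1.5 × 10^-5.
Assume [H+] ≪ 1.4: [H+] ≈ √(1.5 × 10^-5 × 1.4) = 4.58 × 10^-3 M
([H+]/C₀ = 0.33% < 5%, so the approximation holds.)
pH = −log(4.58 × 10^-3) = 2.34

pH = 2.34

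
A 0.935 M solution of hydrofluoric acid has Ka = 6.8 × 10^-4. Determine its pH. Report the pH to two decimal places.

pH = 1.60

HF ⇌ F- + H+
Let x = [H+] at equilibrium. Ka = x²/(0.935 − x).
Assume x ≪ 0.935: x ≈ √(6.8 × 10^-4 × 0.935) = 2.52 × 10^-2 M
(x/C₀ = 2.7% < 5%, so the approximation holds.)
pH = −log[H+] = −log(2.52 × 10^-2) = 1.60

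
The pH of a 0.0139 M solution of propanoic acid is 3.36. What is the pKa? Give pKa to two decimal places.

[H+] = 10^(-3.36) = 4.37 × 10^-4 M
At equilibrium [HA] = 0.0139 − 4.37 × 10^-4 = 1.35 × 10^-2 M
Ka = [H+][A-]/[HA] = (4.37 × 10^-4)² / 1.35 × 10^-2 = 1.41 × 10^-5
pKa = -log(1.41 × 10^-5) = 4.85

pKa = 4.85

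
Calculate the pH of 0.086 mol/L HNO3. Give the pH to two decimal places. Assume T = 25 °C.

pH = 1.07

HNO3 is a strong acid and dissociates completely, so [H+] = 0.086 M.
pH = -log(0.086) = 1.07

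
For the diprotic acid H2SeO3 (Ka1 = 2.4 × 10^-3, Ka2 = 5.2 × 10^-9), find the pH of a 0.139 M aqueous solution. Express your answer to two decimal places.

Since Ka1 ≫ Ka2, the first ionization dominates [H+].
Ka1 = x²/(0.139 − x) = 2.4 × 10^-3
Solving the quadratic: x = (−Ka1 + √(Ka1² + 4·Ka1·C₀))/2 = 1.71 × 10^-2 M
pH = −log(1.71 × 10^-2) = 1.77

pH = 1.77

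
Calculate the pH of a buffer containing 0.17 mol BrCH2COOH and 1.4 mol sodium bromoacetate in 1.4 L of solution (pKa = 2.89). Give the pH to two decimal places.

Henderson–Hasselbalch: pH = pKa + log([BrCH2COO-]/[BrCH2COOH]) = 2.89 + log(1.4/0.17)
pH = 2.89 + (+0.916) = 3.81

pH = 3.81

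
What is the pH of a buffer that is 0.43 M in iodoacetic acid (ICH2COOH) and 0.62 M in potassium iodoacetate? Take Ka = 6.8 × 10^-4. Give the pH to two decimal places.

pH = 3.33

pKa = −log(6.8 × 10^-4) = 3.167
Using pH = pKa + log([base]/[acid]) with [base]/[acid] = 0.62/0.43:
pH = 3.167 + (+0.159) = 3.33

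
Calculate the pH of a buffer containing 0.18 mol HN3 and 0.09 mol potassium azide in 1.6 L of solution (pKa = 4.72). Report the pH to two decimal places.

pH = 4.42

pH = pKa + log([A⁻]/[HA]) = 4.72 + log(0.09/0.18)
pH = 4.72 + (-0.301) = 4.42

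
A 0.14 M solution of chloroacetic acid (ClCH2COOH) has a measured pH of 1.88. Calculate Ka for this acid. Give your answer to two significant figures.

[H+] = 10^(-1.88) = 1.32 × 10^-2 M
At equilibrium [HA] = 0.14 − 1.32 × 10^-2 = 1.27 × 10^-1 M
Ka = [H+][A-]/[HA] = (1.32 × 10^-2)² / 1.27 × 10^-1 = 1.4 × 10^-3

Ka = 1.4 × 10^-3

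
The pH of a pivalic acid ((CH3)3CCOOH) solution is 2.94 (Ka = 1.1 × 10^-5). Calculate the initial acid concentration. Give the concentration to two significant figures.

[H+] = 10^(-2.94) = 1.15 × 10^-3 M = x
Ka = x²/(C₀ − x) ⇒ C₀ = x + x²/Ka
C₀ = 1.15 × 10^-3 + (1.15 × 10^-3)²/(1.1 × 10^-5) = 1.21 × 10^-1 M

C₀ = 1.2 × 10^-1 M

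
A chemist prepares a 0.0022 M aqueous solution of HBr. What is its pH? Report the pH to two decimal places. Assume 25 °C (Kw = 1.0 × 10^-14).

HBr is a strong acid and dissociates completely, so [H+] = 0.0022 M.
pH = -log(0.0022) = 2.66

pH = 2.66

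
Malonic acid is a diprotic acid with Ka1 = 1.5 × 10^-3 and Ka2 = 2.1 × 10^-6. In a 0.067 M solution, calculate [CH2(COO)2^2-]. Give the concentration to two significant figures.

2.1 × 10^-6 M

First ionization gives [H+] ≈ [CH2(COOH)COO-] = 9.30 × 10^-3 M.
Second step: Ka2 = [H+][CH2(COO)2^2-]/[CH2(COOH)COO-] ≈ [CH2(COO)2^2-] (since [H+] ≈ [CH2(COOH)COO-]).
So [CH2(COO)2^2-] ≈ Ka2.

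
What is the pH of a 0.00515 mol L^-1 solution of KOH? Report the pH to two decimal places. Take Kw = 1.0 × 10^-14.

KOH is a strong base; [OH-] = 0.00515 M.
pOH = -log(0.00515) = 2.29
pH = 14.00 - 2.29 = 11.71

pH = 11.71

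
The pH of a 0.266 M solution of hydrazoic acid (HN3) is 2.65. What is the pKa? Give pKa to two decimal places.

[H+] = 10^(-2.65) = 2.24 × 10^-3 M
At equilibrium [HA] = 0.266 − 2.24 × 10^-3 = 2.64 × 10^-1 M
Ka = [H+][A-]/[HA] = (2.24 × 10^-3)² / 2.64 × 10^-1 = 1.90 × 10^-5
pKa = -log(1.90 × 10^-5) = 4.72

pKa = 4.72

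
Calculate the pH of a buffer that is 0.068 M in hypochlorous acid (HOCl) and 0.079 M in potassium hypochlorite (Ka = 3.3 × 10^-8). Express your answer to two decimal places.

pKa = −log(3.3 × 10^-8) = 7.481
pH = pKa + log([A⁻]/[HA]) = 7.481 + log(0.079/0.068)
pH = 7.481 + (+0.065) = 7.55

pH = 7.55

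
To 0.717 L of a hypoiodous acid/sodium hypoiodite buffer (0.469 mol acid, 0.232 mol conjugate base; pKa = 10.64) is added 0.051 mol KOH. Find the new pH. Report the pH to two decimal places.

pH = 10.47

After neutralization: n(HOI) = 0.418 mol, n(OI-) = 0.283 mol.
pH = pKa + log([A⁻]/[HA]) = 10.64 + log(0.283/0.418) = 10.64 -0.169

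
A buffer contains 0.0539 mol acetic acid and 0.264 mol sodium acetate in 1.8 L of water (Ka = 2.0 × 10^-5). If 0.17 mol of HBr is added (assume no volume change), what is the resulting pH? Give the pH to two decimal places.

After neutralization: n(CH3COOH) = 0.224 mol, n(CH3COO-) = 0.094 mol.
pKa = −log(2.0 × 10^-5) = 4.699
pH = pKa + log(n_CH3COO-/n_CH3COOH) = 4.699 + log(0.094/0.224) = 4.699 + (-0.377)

pH = 4.32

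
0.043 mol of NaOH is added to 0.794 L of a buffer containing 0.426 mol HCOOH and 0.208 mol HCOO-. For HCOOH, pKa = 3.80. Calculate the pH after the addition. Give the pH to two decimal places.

OH- converts HCOOH to HCOO-: HCOOH → 0.383 mol, HCOO- → 0.251 mol.
Henderson–Hasselbalch with mole ratio 0.251/0.383: pH = 3.80 + (-0.184)

pH = 3.62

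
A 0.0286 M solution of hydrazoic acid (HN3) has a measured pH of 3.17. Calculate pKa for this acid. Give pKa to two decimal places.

[H+] = 10^(-3.17) = 6.76 × 10^-4 M
At equilibrium [HA] = 0.0286 − 6.76 × 10^-4 = 2.79 × 10^-2 M
Ka = [H+][A-]/[HA] = (6.76 × 10^-4)² / 2.79 × 10^-2 = 1.64 × 10^-5
pKa = -log(1.64 × 10^-5) = 4.79

pKa = 4.79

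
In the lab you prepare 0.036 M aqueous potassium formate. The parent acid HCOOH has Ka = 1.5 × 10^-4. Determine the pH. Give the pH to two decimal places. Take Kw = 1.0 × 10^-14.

HCOO- is the conjugate base of the weak acid HCOOH.
Kb = Kw/Ka = 1.0×10^-14 / 1.5 × 10^-4 = 6.67 × 10^-11
Kb = [OH-]²/(0.036 − [OH-]) = 6.67 × 10^-11
Neglecting [OH-] in the denominator: [OH-] = √(6.67 × 10^-11 × 0.036) = 1.55 × 10^-6 M
pOH = 5.81, so pH = 14.00 − pOH = 8.19

pH = 8.19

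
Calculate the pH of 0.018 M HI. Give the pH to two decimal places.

HI is a strong acid and dissociates completely, so [H+] = 0.018 M.
pH = -log(0.018) = 1.74

pH = 1.74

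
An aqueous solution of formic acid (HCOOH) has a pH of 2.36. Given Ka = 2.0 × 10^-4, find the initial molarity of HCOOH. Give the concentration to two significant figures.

[H+] = 10^(-2.36) = 4.37 × 10^-3 M = x
Ka = x²/(C₀ − x) ⇒ C₀ = x + x²/Ka
C₀ = 4.37 × 10^-3 + (4.37 × 10^-3)²/(2.0 × 10^-4) = 9.99 × 10^-2 M

C₀ = 1.0 × 10^-1 M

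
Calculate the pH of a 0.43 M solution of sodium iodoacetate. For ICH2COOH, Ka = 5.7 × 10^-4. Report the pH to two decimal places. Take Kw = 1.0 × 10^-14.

pH = 8.44

ICH2COO- is the conjugate base of the weak acid ICH2COOH.
Kb = Kw/Ka = 1.0×10^-14 / 5.7 × 10^-4 = 1.75 × 10^-11
Let x = [OH-] at equilibrium. Kb = x²/(0.43 − x).
Since Kb ≪ C₀, x ≈ √(Kb·C₀) = 2.74 × 10^-6 M.
Check: 0.00064% ionized — well under 5%, approximation valid.
pOH = −log(2.74 × 10^-6) = 5.56; pH = 14.00 − 5.56 = 8.44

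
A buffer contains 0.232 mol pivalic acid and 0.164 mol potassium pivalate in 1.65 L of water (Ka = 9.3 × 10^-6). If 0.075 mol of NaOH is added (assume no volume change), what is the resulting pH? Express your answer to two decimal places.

OH- converts (CH3)3CCOOH to (CH3)3CCOO-: (CH3)3CCOOH → 0.157 mol, (CH3)3CCOO- → 0.239 mol.
pKa = −log(9.3 × 10^-6) = 5.032
Henderson–Hasselbalch with mole ratio 0.239/0.157: pH = 5.032 + (+0.182)

pH = 5.21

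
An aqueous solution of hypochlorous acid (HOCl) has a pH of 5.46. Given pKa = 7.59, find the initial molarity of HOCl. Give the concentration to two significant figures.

C₀ = 4.7 × 10^-4 M

[H+] = 10^(-5.46) = 3.47 × 10^-6 M = x
Ka = 10^(−7.59) = 2.57 × 10^-8
Ka = x²/(C₀ − x) ⇒ C₀ = x + x²/Ka
C₀ = 3.47 × 10^-6 + (3.47 × 10^-6)²/(2.57 × 10^-8) = 4.72 × 10^-4 M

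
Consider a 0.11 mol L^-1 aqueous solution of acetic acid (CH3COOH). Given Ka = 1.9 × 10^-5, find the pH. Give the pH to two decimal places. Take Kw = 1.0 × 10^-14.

pH = 2.84

CH3COOH ⇌ CH3COO- + H+
Ka = [H+]²/(0.11 − [H+]) = 1.9 × 10^-5
Assume [H+] ≪ 0.11: [H+] ≈ √(1.9 × 10^-5 × 0.11) = 1.45 × 10^-3 M
pH = −log(1.45 × 10^-3) = 2.84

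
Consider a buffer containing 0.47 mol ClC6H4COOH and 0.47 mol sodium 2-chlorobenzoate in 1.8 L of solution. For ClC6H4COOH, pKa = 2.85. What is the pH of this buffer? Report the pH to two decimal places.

Using pH = pKa + log([base]/[acid]) with [base]/[acid] = 0.47/0.47:
pH = 2.85 + (+0.000) = 2.85

pH = 2.85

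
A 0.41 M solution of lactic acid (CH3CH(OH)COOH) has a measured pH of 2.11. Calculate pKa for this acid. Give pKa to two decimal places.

[H+] = 10^(-2.11) = 7.76 × 10^-3 M
At equilibrium [HA] = 0.41 − 7.76 × 10^-3 = 4.02 × 10^-1 M
Ka = [H+][A-]/[HA] = (7.76 × 10^-3)² / 4.02 × 10^-1 = 1.50 × 10^-4
pKa = -log(1.50 × 10^-4) = 3.82

pKa = 3.82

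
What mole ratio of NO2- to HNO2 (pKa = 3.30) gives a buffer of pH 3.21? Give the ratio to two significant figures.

pH = pKa + log(r) ⇒ log(r) = 3.21 − 3.30 = -0.09
r = [NO2-]/[HNO2] = 10^(-0.09) = 0.813

ratio = 0.81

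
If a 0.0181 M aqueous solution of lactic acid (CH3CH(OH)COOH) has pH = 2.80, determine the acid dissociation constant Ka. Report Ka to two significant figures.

Ka = 1.5 × 10^-4

[H+] = 10^(-2.80) = 1.58 × 10^-3 M
At equilibrium [HA] = 0.0181 − 1.58 × 10^-3 = 1.65 × 10^-2 M
Ka = [H+][A-]/[HA] = (1.58 × 10^-3)² / 1.65 × 10^-2 = 1.5 × 10^-4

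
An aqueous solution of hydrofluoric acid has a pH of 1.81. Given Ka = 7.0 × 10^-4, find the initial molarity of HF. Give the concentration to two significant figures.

C₀ = 3.6 × 10^-1 M

[H+] = 10^(-1.81) = 1.55 × 10^-2 M = x
Ka = x²/(C₀ − x) ⇒ C₀ = x + x²/Ka
C₀ = 1.55 × 10^-2 + (1.55 × 10^-2)²/(7.0 × 10^-4) = 3.59 × 10^-1 M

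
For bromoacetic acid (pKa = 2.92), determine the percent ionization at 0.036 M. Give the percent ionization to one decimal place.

16.7%

BrCH2COOH ⇌ BrCH2COO- + H+; let x = [H+] at equilibrium.
Ka = 10^(−2.92) = 1.20 × 10^-3
Solve x² + 0.0012x − 4.32e-05 = 0 → x = 6.00 × 10^-3 M
Fraction ionized = 6.00 × 10^-3 / 0.036 = 0.1667 → 16.7%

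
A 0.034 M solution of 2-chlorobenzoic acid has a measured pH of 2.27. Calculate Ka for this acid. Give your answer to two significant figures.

[H+] = 10^(-2.27) = 5.37 × 10^-3 M
At equilibrium [HA] = 0.034 − 5.37 × 10^-3 = 2.86 × 10^-2 M
Ka = [H+][A-]/[HA] = (5.37 × 10^-3)² / 2.86 × 10^-2 = 1.0 × 10^-3

Ka = 1.0 × 10^-3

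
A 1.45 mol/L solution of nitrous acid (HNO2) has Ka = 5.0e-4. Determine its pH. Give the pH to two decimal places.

pH = 1.57

HNO2 ⇌ NO2- + H+
From the ICE table, Ka = x²/(1.45 − x) = 5.0 × 10^-4.
Assume x ≪ 1.45: x ≈ √(5.0 × 10^-4 × 1.45) = 2.69 × 10^-2 M
(x/C₀ = 1.9% < 5%, so the approximation holds.)
pH = −log[H+] = −log(2.69 × 10^-2) = 1.57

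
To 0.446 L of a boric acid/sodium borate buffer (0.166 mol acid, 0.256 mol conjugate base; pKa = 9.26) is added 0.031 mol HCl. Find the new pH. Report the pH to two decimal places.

pH = 9.32

Added H+ converts B(OH)4- to B(OH)3: B(OH)3 → 0.197 mol, B(OH)4- → 0.225 mol.
pH = pKa + log([A⁻]/[HA]) = 9.26 + log(0.225/0.197) = 9.26 +0.058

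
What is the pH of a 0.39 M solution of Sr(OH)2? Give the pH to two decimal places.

Sr(OH)2 is a strong base (each formula unit releases 2 OH-); [OH-] = 0.78 M.
pOH = -log(0.78) = 0.11
pH = 14.00 - 0.11 = 13.89

pH = 13.89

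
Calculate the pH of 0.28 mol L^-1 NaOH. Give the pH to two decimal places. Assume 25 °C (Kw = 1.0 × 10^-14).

NaOH is a strong base; [OH-] = 0.28 M.
pOH = -log(0.28) = 0.55
pH = 14.00 - 0.55 = 13.45

pH = 13.45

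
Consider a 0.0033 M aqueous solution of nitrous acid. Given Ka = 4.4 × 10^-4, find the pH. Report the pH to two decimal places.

pH = 3.00

HNO2 ⇌ NO2- + H+
Let x = [H+] at equilibrium. Ka = x²/(0.0033 − x).
The 5% rule fails; solving x² + Ka·x − Ka·C₀ = 0 exactly:
x = (−Ka + √(Ka² + 4·Ka·C₀))/2 = 1.00 × 10^-3 M
pH = −log[H+] = −log(1.00 × 10^-3) = 3.00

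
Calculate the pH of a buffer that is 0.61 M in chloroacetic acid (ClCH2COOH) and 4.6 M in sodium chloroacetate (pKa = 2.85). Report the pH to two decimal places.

Henderson–Hasselbalch: pH = pKa + log([ClCH2COO-]/[ClCH2COOH]) = 2.85 + log(4.6/0.61)
pH = 2.85 + (+0.877) = 3.73

pH = 3.73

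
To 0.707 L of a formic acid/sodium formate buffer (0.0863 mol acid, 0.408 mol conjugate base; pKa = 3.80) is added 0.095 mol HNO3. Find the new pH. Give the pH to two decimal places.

After neutralization: n(HCOOH) = 0.181 mol, n(HCOO-) = 0.313 mol.
Henderson–Hasselbalch with mole ratio 0.313/0.181: pH = 3.80 + (+0.238)

pH = 4.04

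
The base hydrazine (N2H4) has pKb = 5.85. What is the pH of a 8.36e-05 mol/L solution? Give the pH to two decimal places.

pH = 9.01

N2H4 + H2O ⇌ N2H5+ + OH-
Kb = 10^(−5.85) = 1.41 × 10^-6
Kb = [OH-]²/(8.36e-05 − [OH-]) = 1.41 × 10^-6
The 5% rule fails; solving [OH-]² + Kb·[OH-] − Kb·C₀ = 0 exactly:
[OH-] = [−1.41e-06 + √(1.41e-06² + 4.72e-10)]/2 = 1.02 × 10^-5 M
pOH = 4.99, so pH = 14.00 − pOH = 9.01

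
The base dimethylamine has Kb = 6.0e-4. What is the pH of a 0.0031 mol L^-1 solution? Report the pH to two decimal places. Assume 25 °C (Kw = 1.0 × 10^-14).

(CH3)2NH + H2O ⇌ (CH3)2NH2+ + OH-
Kb = x²/(0.0031 − x) = 6.0 × 10^-4
Here C₀/Kb ≈ 5.17, so the small-x approximation fails. Use the quadratic:
x = [−0.0006 + √(0.0006² + 7.44e-06)]/2 = 1.10 × 10^-3 M
pOH = −log(1.10 × 10^-3) = 2.96; pH = 14.00 − 2.96 = 11.04

pH = 11.04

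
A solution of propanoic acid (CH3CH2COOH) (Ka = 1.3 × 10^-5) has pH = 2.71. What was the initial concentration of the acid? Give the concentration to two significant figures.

C₀ = 2.9 × 10^-1 M

[H+] = 10^(-2.71) = 1.95 × 10^-3 M = x
Ka = x²/(C₀ − x) ⇒ C₀ = x + x²/Ka
C₀ = 1.95 × 10^-3 + (1.95 × 10^-3)²/(1.3 × 10^-5) = 2.94 × 10^-1 M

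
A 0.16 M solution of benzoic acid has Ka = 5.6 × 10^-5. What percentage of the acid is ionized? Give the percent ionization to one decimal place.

C6H5COOH ⇌ C6H5COO- + H+; let x = [H+] at equilibrium.
x ≈ √(Ka·C₀) = √(5.6 × 10^-5 × 0.16) = 2.99 × 10^-3 M
% ionization = x/C₀ × 100% = 2.99 × 10^-3/0.16 × 100% = 1.9%

1.9%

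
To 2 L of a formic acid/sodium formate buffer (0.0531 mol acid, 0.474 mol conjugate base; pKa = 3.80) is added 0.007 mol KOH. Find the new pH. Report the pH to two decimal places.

pH = 4.82

After neutralization: n(HCOOH) = 0.0461 mol, n(HCOO-) = 0.481 mol.
pH = pKa + log([A⁻]/[HA]) = 3.80 + log(0.481/0.0461) = 3.80 +1.018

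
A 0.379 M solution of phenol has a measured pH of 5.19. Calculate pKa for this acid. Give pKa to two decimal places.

pKa = 9.96

[H+] = 10^(-5.19) = 6.46 × 10^-6 M
At equilibrium [HA] = 0.379 − 6.46 × 10^-6 = 3.79 × 10^-1 M
Ka = [H+][A-]/[HA] = (6.46 × 10^-6)² / 3.79 × 10^-1 = 1.10 × 10^-10
pKa = -log(1.10 × 10^-10) = 9.96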